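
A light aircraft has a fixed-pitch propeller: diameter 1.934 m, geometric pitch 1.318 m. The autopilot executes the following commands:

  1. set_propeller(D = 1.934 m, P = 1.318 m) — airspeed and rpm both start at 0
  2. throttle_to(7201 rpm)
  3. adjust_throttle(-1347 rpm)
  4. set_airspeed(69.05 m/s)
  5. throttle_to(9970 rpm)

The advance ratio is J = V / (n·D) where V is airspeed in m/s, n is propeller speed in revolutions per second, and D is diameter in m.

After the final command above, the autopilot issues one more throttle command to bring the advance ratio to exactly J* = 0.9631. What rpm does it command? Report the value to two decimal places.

rpm = 2224.27

set_propeller: D = 1.934 m, P = 1.318 m (p = P/D = 0.681489); state ← (V=0, rpm=0)
throttle_to(7201): rpm ← 7201
adjust_throttle(-1347): rpm ← 7201 -1347 = 5854
set_airspeed(69.05): V ← 69.05 m/s
throttle_to(9970): rpm ← 9970
final state: V = 69.05 m/s, rpm = 9970 → n = rpm/60 = 166.166667 rev/s
target J* = 0.9631; solve J* = V/(n·D) for n: n = V/(J*·D) = 69.05/(0.9631 × 1.934) = 37.071131 rev/s
rpm = 60·n = 2224.267830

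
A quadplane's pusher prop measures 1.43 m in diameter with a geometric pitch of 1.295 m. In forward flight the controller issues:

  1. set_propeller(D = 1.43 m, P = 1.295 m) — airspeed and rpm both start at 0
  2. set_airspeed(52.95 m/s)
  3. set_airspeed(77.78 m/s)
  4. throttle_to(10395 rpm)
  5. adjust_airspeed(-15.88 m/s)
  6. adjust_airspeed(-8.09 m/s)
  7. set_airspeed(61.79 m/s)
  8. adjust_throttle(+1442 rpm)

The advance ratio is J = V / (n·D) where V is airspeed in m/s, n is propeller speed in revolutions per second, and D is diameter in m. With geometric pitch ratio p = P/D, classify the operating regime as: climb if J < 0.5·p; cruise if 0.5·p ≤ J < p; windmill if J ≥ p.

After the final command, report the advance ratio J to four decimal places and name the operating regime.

J = 0.2190, regime = climb

set_propeller: D = 1.43 m, P = 1.295 m (p = P/D = 0.905594); state ← (V=0, rpm=0)
set_airspeed(52.95): V ← 52.95 m/s
set_airspeed(77.78): V ← 77.78 m/s
throttle_to(10395): rpm ← 10395
adjust_airspeed(-15.88): V ← 77.78 -15.88 = 61.9 m/s
adjust_airspeed(-8.09): V ← 61.9 -8.09 = 53.81 m/s
set_airspeed(61.79): V ← 61.79 m/s
adjust_throttle(+1442): rpm ← 10395 +1442 = 11837
final state: V = 61.79 m/s, rpm = 11837 → n = rpm/60 = 197.283333 rev/s
J = V / (n·D) = 61.79 / (197.283333 × 1.43) = 0.219024
regime bands: climb J<0.4528 | cruise [0.4528, 0.9056) | windmill J≥0.9056
J = 0.2190 → climb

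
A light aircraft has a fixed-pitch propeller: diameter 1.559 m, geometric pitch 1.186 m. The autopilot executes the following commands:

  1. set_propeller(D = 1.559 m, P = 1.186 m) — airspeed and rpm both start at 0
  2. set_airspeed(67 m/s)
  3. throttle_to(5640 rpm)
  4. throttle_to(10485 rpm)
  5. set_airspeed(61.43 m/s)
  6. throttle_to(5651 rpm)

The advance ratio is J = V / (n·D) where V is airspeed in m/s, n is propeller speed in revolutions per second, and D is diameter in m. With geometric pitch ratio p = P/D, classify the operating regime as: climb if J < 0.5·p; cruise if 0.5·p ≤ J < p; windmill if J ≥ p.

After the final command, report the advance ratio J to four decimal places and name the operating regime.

J = 0.4184, regime = cruise

set_propeller: D = 1.559 m, P = 1.186 m (p = P/D = 0.760744); state ← (V=0, rpm=0)
set_airspeed(67): V ← 67 m/s
throttle_to(5640): rpm ← 5640
throttle_to(10485): rpm ← 10485
set_airspeed(61.43): V ← 61.43 m/s
throttle_to(5651): rpm ← 5651
final state: V = 61.43 m/s, rpm = 5651 → n = rpm/60 = 94.183333 rev/s
J = V / (n·D) = 61.43 / (94.183333 × 1.559) = 0.418370
regime bands: climb J<0.3804 | cruise [0.3804, 0.7607) | windmill J≥0.7607
J = 0.4184 → cruise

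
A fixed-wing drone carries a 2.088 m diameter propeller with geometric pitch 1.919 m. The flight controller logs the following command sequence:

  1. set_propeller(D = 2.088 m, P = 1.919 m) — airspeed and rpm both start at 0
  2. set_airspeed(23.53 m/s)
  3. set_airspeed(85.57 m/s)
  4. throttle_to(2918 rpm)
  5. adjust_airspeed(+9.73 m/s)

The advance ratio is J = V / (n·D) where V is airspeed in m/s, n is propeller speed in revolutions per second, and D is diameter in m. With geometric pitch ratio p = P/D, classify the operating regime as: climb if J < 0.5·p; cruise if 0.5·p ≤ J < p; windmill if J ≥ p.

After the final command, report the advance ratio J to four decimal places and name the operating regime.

set_propeller: D = 2.088 m, P = 1.919 m (p = P/D = 0.919061); state ← (V=0, rpm=0)
set_airspeed(23.53): V ← 23.53 m/s
set_airspeed(85.57): V ← 85.57 m/s
throttle_to(2918): rpm ← 2918
adjust_airspeed(+9.73): V ← 85.57 +9.73 = 95.3 m/s
final state: V = 95.3 m/s, rpm = 2918 → n = rpm/60 = 48.633333 rev/s
J = V / (n·D) = 95.3 / (48.633333 × 2.088) = 0.938487
regime bands: climb J<0.4595 | cruise [0.4595, 0.9191) | windmill J≥0.9191
J = 0.9385 → windmill

J = 0.9385, regime = windmill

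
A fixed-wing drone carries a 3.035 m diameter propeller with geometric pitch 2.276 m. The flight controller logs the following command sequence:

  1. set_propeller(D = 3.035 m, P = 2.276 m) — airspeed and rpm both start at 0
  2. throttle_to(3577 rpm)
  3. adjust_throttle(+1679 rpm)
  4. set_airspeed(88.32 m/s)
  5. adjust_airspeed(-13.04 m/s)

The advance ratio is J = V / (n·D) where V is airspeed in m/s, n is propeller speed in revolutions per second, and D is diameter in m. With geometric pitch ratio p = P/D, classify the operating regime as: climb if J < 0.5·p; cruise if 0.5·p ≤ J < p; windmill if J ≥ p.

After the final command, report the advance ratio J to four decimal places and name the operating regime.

J = 0.2832, regime = climb

set_propeller: D = 3.035 m, P = 2.276 m (p = P/D = 0.749918); state ← (V=0, rpm=0)
throttle_to(3577): rpm ← 3577
adjust_throttle(+1679): rpm ← 3577 +1679 = 5256
set_airspeed(88.32): V ← 88.32 m/s
adjust_airspeed(-13.04): V ← 88.32 -13.04 = 75.28 m/s
final state: V = 75.28 m/s, rpm = 5256 → n = rpm/60 = 87.600000 rev/s
J = V / (n·D) = 75.28 / (87.600000 × 3.035) = 0.283150
regime bands: climb J<0.3750 | cruise [0.3750, 0.7499) | windmill J≥0.7499
J = 0.2832 → climb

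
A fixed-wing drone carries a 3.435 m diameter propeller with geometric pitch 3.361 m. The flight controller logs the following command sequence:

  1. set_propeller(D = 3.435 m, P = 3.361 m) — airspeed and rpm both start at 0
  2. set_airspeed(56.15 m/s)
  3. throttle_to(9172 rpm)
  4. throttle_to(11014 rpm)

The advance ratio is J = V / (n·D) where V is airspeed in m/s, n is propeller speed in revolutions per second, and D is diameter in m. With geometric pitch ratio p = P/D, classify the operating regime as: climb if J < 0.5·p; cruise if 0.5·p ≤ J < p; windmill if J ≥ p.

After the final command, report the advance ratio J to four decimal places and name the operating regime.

set_propeller: D = 3.435 m, P = 3.361 m (p = P/D = 0.978457); state ← (V=0, rpm=0)
set_airspeed(56.15): V ← 56.15 m/s
throttle_to(9172): rpm ← 9172
throttle_to(11014): rpm ← 11014
final state: V = 56.15 m/s, rpm = 11014 → n = rpm/60 = 183.566667 rev/s
J = V / (n·D) = 56.15 / (183.566667 × 3.435) = 0.089049
regime bands: climb J<0.4892 | cruise [0.4892, 0.9785) | windmill J≥0.9785
J = 0.0890 → climb

J = 0.0890, regime = climb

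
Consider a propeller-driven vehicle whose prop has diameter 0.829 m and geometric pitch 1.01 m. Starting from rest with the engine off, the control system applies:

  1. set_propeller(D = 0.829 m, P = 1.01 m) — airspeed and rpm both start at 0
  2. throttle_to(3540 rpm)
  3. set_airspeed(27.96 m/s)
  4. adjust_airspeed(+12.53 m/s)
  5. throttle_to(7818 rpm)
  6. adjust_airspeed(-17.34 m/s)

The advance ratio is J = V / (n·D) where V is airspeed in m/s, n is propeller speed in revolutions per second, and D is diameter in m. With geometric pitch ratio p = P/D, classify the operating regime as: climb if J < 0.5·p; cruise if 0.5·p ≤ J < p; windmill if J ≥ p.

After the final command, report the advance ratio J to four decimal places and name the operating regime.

set_propeller: D = 0.829 m, P = 1.01 m (p = P/D = 1.218335); state ← (V=0, rpm=0)
throttle_to(3540): rpm ← 3540
set_airspeed(27.96): V ← 27.96 m/s
adjust_airspeed(+12.53): V ← 27.96 +12.53 = 40.49 m/s
throttle_to(7818): rpm ← 7818
adjust_airspeed(-17.34): V ← 40.49 -17.34 = 23.15 m/s
final state: V = 23.15 m/s, rpm = 7818 → n = rpm/60 = 130.300000 rev/s
J = V / (n·D) = 23.15 / (130.300000 × 0.829) = 0.214315
regime bands: climb J<0.6092 | cruise [0.6092, 1.2183) | windmill J≥1.2183
J = 0.2143 → climb

J = 0.2143, regime = climb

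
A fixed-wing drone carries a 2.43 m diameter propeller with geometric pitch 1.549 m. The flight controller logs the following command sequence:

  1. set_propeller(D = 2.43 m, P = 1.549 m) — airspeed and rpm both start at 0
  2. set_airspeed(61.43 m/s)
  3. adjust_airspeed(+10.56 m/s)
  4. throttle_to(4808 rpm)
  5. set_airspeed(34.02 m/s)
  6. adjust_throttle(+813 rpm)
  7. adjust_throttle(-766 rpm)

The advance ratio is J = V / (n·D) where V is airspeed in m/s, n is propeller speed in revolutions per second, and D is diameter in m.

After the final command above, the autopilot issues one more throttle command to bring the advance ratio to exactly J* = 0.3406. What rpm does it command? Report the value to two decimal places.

set_propeller: D = 2.43 m, P = 1.549 m (p = P/D = 0.637449); state ← (V=0, rpm=0)
set_airspeed(61.43): V ← 61.43 m/s
adjust_airspeed(+10.56): V ← 61.43 +10.56 = 71.99 m/s
throttle_to(4808): rpm ← 4808
set_airspeed(34.02): V ← 34.02 m/s
adjust_throttle(+813): rpm ← 4808 +813 = 5621
adjust_throttle(-766): rpm ← 5621 -766 = 4855
final state: V = 34.02 m/s, rpm = 4855 → n = rpm/60 = 80.916667 rev/s
target J* = 0.3406; solve J* = V/(n·D) for n: n = V/(J*·D) = 34.02/(0.3406 × 2.43) = 41.103934 rev/s
rpm = 60·n = 2466.236054

rpm = 2466.24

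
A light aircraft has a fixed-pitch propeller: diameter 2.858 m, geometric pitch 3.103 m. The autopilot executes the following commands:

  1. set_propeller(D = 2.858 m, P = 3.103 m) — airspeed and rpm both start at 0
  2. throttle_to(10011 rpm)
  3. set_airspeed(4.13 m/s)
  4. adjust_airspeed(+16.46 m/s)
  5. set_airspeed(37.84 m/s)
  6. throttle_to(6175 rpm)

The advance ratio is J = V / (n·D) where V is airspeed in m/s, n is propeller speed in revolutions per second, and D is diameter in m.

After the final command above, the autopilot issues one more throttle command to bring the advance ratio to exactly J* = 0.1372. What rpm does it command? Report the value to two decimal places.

set_propeller: D = 2.858 m, P = 3.103 m (p = P/D = 1.085724); state ← (V=0, rpm=0)
throttle_to(10011): rpm ← 10011
set_airspeed(4.13): V ← 4.13 m/s
adjust_airspeed(+16.46): V ← 4.13 +16.46 = 20.59 m/s
set_airspeed(37.84): V ← 37.84 m/s
throttle_to(6175): rpm ← 6175
final state: V = 37.84 m/s, rpm = 6175 → n = rpm/60 = 102.916667 rev/s
target J* = 0.1372; solve J* = V/(n·D) for n: n = V/(J*·D) = 37.84/(0.1372 × 2.858) = 96.501662 rev/s
rpm = 60·n = 5790.099705

rpm = 5790.10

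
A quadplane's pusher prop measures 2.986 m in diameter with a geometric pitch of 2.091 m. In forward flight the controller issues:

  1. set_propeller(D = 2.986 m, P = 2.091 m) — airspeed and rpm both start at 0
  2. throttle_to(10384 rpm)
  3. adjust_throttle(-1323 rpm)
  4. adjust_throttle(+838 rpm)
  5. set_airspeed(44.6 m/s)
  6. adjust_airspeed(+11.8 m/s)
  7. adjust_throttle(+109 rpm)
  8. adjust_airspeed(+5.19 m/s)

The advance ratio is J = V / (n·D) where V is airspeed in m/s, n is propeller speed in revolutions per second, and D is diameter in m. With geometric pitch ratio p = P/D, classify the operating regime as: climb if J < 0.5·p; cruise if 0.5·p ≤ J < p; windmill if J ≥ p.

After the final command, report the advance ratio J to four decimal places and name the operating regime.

set_propeller: D = 2.986 m, P = 2.091 m (p = P/D = 0.700268); state ← (V=0, rpm=0)
throttle_to(10384): rpm ← 10384
adjust_throttle(-1323): rpm ← 10384 -1323 = 9061
adjust_throttle(+838): rpm ← 9061 +838 = 9899
set_airspeed(44.6): V ← 44.6 m/s
adjust_airspeed(+11.8): V ← 44.6 +11.8 = 56.4 m/s
adjust_throttle(+109): rpm ← 9899 +109 = 10008
adjust_airspeed(+5.19): V ← 56.4 +5.19 = 61.59 m/s
final state: V = 61.59 m/s, rpm = 10008 → n = rpm/60 = 166.800000 rev/s
J = V / (n·D) = 61.59 / (166.800000 × 2.986) = 0.123659
regime bands: climb J<0.3501 | cruise [0.3501, 0.7003) | windmill J≥0.7003
J = 0.1237 → climb

J = 0.1237, regime = climb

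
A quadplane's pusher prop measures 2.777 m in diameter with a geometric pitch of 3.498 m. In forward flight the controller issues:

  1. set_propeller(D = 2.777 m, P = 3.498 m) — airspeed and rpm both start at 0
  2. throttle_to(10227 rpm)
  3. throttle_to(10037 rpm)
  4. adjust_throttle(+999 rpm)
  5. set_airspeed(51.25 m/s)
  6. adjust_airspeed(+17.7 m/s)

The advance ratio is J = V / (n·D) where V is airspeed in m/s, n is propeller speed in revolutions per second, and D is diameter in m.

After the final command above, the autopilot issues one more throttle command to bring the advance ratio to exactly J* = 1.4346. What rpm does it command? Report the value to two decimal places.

set_propeller: D = 2.777 m, P = 3.498 m (p = P/D = 1.259633); state ← (V=0, rpm=0)
throttle_to(10227): rpm ← 10227
throttle_to(10037): rpm ← 10037
adjust_throttle(+999): rpm ← 10037 +999 = 11036
set_airspeed(51.25): V ← 51.25 m/s
adjust_airspeed(+17.7): V ← 51.25 +17.7 = 68.95 m/s
final state: V = 68.95 m/s, rpm = 11036 → n = rpm/60 = 183.933333 rev/s
target J* = 1.4346; solve J* = V/(n·D) for n: n = V/(J*·D) = 68.95/(1.4346 × 2.777) = 17.307230 rev/s
rpm = 60·n = 1038.433798

rpm = 1038.43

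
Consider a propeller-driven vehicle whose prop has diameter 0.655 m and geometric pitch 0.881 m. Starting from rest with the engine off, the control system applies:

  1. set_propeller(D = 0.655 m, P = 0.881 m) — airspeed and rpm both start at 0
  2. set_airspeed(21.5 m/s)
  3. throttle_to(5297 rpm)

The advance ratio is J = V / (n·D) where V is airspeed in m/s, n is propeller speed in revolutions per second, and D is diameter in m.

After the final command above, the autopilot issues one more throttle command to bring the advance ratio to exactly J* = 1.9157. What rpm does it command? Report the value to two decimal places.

rpm = 1028.07

set_propeller: D = 0.655 m, P = 0.881 m (p = P/D = 1.345038); state ← (V=0, rpm=0)
set_airspeed(21.5): V ← 21.5 m/s
throttle_to(5297): rpm ← 5297
final state: V = 21.5 m/s, rpm = 5297 → n = rpm/60 = 88.283333 rev/s
target J* = 1.9157; solve J* = V/(n·D) for n: n = V/(J*·D) = 21.5/(1.9157 × 0.655) = 17.134430 rev/s
rpm = 60·n = 1028.065798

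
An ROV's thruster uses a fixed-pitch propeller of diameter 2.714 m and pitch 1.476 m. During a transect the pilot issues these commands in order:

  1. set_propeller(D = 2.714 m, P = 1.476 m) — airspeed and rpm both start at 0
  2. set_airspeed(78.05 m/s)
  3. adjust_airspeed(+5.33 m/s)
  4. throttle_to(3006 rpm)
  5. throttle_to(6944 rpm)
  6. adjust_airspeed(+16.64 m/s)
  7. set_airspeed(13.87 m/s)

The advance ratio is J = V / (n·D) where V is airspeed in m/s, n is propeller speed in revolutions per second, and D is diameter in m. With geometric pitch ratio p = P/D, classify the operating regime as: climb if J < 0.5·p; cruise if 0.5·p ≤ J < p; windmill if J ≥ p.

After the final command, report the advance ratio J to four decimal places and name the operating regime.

J = 0.0442, regime = climb

set_propeller: D = 2.714 m, P = 1.476 m (p = P/D = 0.543847); state ← (V=0, rpm=0)
set_airspeed(78.05): V ← 78.05 m/s
adjust_airspeed(+5.33): V ← 78.05 +5.33 = 83.38 m/s
throttle_to(3006): rpm ← 3006
throttle_to(6944): rpm ← 6944
adjust_airspeed(+16.64): V ← 83.38 +16.64 = 100.02 m/s
set_airspeed(13.87): V ← 13.87 m/s
final state: V = 13.87 m/s, rpm = 6944 → n = rpm/60 = 115.733333 rev/s
J = V / (n·D) = 13.87 / (115.733333 × 2.714) = 0.044158
regime bands: climb J<0.2719 | cruise [0.2719, 0.5438) | windmill J≥0.5438
J = 0.0442 → climb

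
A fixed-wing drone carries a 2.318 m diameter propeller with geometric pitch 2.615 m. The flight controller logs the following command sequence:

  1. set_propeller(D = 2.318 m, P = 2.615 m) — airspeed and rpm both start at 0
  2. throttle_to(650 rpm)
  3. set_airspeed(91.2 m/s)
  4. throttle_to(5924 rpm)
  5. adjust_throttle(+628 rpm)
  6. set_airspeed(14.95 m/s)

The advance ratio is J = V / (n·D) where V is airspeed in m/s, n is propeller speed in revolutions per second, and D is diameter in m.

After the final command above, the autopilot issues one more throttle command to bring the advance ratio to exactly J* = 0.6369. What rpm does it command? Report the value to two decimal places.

rpm = 607.59

set_propeller: D = 2.318 m, P = 2.615 m (p = P/D = 1.128128); state ← (V=0, rpm=0)
throttle_to(650): rpm ← 650
set_airspeed(91.2): V ← 91.2 m/s
throttle_to(5924): rpm ← 5924
adjust_throttle(+628): rpm ← 5924 +628 = 6552
set_airspeed(14.95): V ← 14.95 m/s
final state: V = 14.95 m/s, rpm = 6552 → n = rpm/60 = 109.200000 rev/s
target J* = 0.6369; solve J* = V/(n·D) for n: n = V/(J*·D) = 14.95/(0.6369 × 2.318) = 10.126433 rev/s
rpm = 60·n = 607.586006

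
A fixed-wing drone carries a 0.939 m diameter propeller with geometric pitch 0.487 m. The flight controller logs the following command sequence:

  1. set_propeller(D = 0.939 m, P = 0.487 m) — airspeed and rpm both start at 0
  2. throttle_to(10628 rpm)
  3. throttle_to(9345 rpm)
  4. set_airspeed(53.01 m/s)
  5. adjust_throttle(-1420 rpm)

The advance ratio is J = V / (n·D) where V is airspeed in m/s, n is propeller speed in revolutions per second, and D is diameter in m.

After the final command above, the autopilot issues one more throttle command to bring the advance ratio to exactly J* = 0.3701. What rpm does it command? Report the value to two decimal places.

rpm = 9152.18

set_propeller: D = 0.939 m, P = 0.487 m (p = P/D = 0.518637); state ← (V=0, rpm=0)
throttle_to(10628): rpm ← 10628
throttle_to(9345): rpm ← 9345
set_airspeed(53.01): V ← 53.01 m/s
adjust_throttle(-1420): rpm ← 9345 -1420 = 7925
final state: V = 53.01 m/s, rpm = 7925 → n = rpm/60 = 132.083333 rev/s
target J* = 0.3701; solve J* = V/(n·D) for n: n = V/(J*·D) = 53.01/(0.3701 × 0.939) = 152.536272 rev/s
rpm = 60·n = 9152.176296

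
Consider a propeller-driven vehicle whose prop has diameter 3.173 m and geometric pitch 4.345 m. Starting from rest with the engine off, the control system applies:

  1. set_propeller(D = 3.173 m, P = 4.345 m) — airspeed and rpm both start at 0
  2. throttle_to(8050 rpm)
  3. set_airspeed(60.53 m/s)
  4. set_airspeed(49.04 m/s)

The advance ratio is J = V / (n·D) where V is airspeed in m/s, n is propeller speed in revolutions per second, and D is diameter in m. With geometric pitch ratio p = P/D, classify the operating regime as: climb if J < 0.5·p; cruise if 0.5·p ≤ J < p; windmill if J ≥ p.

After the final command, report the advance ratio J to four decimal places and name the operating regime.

J = 0.1152, regime = climb

set_propeller: D = 3.173 m, P = 4.345 m (p = P/D = 1.369367); state ← (V=0, rpm=0)
throttle_to(8050): rpm ← 8050
set_airspeed(60.53): V ← 60.53 m/s
set_airspeed(49.04): V ← 49.04 m/s
final state: V = 49.04 m/s, rpm = 8050 → n = rpm/60 = 134.166667 rev/s
J = V / (n·D) = 49.04 / (134.166667 × 3.173) = 0.115196
regime bands: climb J<0.6847 | cruise [0.6847, 1.3694) | windmill J≥1.3694
J = 0.1152 → climb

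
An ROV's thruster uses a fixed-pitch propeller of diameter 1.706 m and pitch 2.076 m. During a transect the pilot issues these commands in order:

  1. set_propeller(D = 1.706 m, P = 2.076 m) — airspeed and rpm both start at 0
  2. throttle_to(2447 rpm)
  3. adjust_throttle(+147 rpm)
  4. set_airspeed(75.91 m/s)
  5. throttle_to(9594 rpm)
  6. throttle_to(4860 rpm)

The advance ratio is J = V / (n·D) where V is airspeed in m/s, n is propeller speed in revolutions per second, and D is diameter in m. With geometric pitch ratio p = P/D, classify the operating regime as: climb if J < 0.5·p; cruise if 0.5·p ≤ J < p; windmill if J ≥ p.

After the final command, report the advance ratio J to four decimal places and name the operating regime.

set_propeller: D = 1.706 m, P = 2.076 m (p = P/D = 1.216882); state ← (V=0, rpm=0)
throttle_to(2447): rpm ← 2447
adjust_throttle(+147): rpm ← 2447 +147 = 2594
set_airspeed(75.91): V ← 75.91 m/s
throttle_to(9594): rpm ← 9594
throttle_to(4860): rpm ← 4860
final state: V = 75.91 m/s, rpm = 4860 → n = rpm/60 = 81.000000 rev/s
J = V / (n·D) = 75.91 / (81.000000 × 1.706) = 0.549332
regime bands: climb J<0.6084 | cruise [0.6084, 1.2169) | windmill J≥1.2169
J = 0.5493 → climb

J = 0.5493, regime = climb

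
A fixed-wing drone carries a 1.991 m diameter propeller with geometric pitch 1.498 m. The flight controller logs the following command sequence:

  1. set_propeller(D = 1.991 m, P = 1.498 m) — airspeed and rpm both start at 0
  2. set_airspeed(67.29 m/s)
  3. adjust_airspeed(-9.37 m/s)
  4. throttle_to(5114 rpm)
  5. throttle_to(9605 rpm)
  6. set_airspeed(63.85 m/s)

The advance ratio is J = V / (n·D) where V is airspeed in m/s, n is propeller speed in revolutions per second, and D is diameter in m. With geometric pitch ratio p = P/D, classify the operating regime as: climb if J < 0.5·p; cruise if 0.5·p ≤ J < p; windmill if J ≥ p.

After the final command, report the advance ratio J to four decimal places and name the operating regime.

J = 0.2003, regime = climb

set_propeller: D = 1.991 m, P = 1.498 m (p = P/D = 0.752386); state ← (V=0, rpm=0)
set_airspeed(67.29): V ← 67.29 m/s
adjust_airspeed(-9.37): V ← 67.29 -9.37 = 57.92 m/s
throttle_to(5114): rpm ← 5114
throttle_to(9605): rpm ← 9605
set_airspeed(63.85): V ← 63.85 m/s
final state: V = 63.85 m/s, rpm = 9605 → n = rpm/60 = 160.083333 rev/s
J = V / (n·D) = 63.85 / (160.083333 × 1.991) = 0.200329
regime bands: climb J<0.3762 | cruise [0.3762, 0.7524) | windmill J≥0.7524
J = 0.2003 → climb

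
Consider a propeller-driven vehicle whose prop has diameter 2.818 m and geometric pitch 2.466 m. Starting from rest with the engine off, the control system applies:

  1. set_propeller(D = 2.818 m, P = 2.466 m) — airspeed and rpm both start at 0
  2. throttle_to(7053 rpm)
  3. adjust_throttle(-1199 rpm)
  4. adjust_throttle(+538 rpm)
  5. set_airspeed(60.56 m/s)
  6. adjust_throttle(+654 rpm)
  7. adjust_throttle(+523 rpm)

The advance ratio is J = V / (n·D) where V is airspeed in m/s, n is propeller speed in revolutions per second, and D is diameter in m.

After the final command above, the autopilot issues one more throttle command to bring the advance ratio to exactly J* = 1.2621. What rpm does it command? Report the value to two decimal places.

rpm = 1021.65

set_propeller: D = 2.818 m, P = 2.466 m (p = P/D = 0.875089); state ← (V=0, rpm=0)
throttle_to(7053): rpm ← 7053
adjust_throttle(-1199): rpm ← 7053 -1199 = 5854
adjust_throttle(+538): rpm ← 5854 +538 = 6392
set_airspeed(60.56): V ← 60.56 m/s
adjust_throttle(+654): rpm ← 6392 +654 = 7046
adjust_throttle(+523): rpm ← 7046 +523 = 7569
final state: V = 60.56 m/s, rpm = 7569 → n = rpm/60 = 126.150000 rev/s
target J* = 1.2621; solve J* = V/(n·D) for n: n = V/(J*·D) = 60.56/(1.2621 × 2.818) = 17.027509 rev/s
rpm = 60·n = 1021.650522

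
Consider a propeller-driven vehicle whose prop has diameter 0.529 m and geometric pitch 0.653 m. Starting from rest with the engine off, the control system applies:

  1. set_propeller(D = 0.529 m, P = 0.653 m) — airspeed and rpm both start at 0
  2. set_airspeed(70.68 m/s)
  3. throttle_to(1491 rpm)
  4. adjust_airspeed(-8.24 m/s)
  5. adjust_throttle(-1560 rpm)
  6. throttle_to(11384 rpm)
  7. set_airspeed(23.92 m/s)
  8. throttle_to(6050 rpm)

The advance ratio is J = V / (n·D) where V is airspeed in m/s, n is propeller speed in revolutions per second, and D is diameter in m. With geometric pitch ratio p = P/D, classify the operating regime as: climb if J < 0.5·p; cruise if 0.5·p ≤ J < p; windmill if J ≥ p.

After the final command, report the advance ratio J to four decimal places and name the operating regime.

J = 0.4484, regime = climb

set_propeller: D = 0.529 m, P = 0.653 m (p = P/D = 1.234405); state ← (V=0, rpm=0)
set_airspeed(70.68): V ← 70.68 m/s
throttle_to(1491): rpm ← 1491
adjust_airspeed(-8.24): V ← 70.68 -8.24 = 62.44 m/s
adjust_throttle(-1560): rpm ← 1491 -1560 = -69
throttle_to(11384): rpm ← 11384
set_airspeed(23.92): V ← 23.92 m/s
throttle_to(6050): rpm ← 6050
final state: V = 23.92 m/s, rpm = 6050 → n = rpm/60 = 100.833333 rev/s
J = V / (n·D) = 23.92 / (100.833333 × 0.529) = 0.448437
regime bands: climb J<0.6172 | cruise [0.6172, 1.2344) | windmill J≥1.2344
J = 0.4484 → climb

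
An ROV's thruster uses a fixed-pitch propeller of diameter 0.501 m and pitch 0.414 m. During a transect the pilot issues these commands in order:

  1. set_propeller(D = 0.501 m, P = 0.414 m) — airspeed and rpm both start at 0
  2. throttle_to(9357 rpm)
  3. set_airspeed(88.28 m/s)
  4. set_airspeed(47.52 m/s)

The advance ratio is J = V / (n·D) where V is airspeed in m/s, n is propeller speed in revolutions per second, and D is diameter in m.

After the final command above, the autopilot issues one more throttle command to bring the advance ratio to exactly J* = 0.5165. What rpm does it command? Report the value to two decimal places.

set_propeller: D = 0.501 m, P = 0.414 m (p = P/D = 0.826347); state ← (V=0, rpm=0)
throttle_to(9357): rpm ← 9357
set_airspeed(88.28): V ← 88.28 m/s
set_airspeed(47.52): V ← 47.52 m/s
final state: V = 47.52 m/s, rpm = 9357 → n = rpm/60 = 155.950000 rev/s
target J* = 0.5165; solve J* = V/(n·D) for n: n = V/(J*·D) = 47.52/(0.5165 × 0.501) = 183.640464 rev/s
rpm = 60·n = 11018.427810

rpm = 11018.43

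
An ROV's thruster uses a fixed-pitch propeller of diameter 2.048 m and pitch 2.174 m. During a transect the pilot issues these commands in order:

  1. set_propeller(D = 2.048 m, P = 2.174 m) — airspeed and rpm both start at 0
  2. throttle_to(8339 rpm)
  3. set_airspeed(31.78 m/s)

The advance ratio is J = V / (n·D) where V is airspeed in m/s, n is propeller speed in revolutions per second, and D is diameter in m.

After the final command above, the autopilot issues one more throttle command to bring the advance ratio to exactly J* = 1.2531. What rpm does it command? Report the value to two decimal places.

set_propeller: D = 2.048 m, P = 2.174 m (p = P/D = 1.061523); state ← (V=0, rpm=0)
throttle_to(8339): rpm ← 8339
set_airspeed(31.78): V ← 31.78 m/s
final state: V = 31.78 m/s, rpm = 8339 → n = rpm/60 = 138.983333 rev/s
target J* = 1.2531; solve J* = V/(n·D) for n: n = V/(J*·D) = 31.78/(1.2531 × 2.048) = 12.383352 rev/s
rpm = 60·n = 743.001107

rpm = 743.00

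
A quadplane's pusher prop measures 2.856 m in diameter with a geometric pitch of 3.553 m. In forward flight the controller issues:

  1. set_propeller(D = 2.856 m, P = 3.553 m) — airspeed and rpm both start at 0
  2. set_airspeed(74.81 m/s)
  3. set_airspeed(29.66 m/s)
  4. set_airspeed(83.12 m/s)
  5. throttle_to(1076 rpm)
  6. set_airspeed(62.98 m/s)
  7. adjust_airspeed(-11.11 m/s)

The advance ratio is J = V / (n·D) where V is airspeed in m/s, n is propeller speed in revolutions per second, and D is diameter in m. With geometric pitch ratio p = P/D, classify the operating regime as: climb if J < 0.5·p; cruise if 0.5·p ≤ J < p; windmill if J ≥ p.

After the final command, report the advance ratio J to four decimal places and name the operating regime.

set_propeller: D = 2.856 m, P = 3.553 m (p = P/D = 1.244048); state ← (V=0, rpm=0)
set_airspeed(74.81): V ← 74.81 m/s
set_airspeed(29.66): V ← 29.66 m/s
set_airspeed(83.12): V ← 83.12 m/s
throttle_to(1076): rpm ← 1076
set_airspeed(62.98): V ← 62.98 m/s
adjust_airspeed(-11.11): V ← 62.98 -11.11 = 51.87 m/s
final state: V = 51.87 m/s, rpm = 1076 → n = rpm/60 = 17.933333 rev/s
J = V / (n·D) = 51.87 / (17.933333 × 2.856) = 1.012738
regime bands: climb J<0.6220 | cruise [0.6220, 1.2440) | windmill J≥1.2440
J = 1.0127 → cruise

J = 1.0127, regime = cruise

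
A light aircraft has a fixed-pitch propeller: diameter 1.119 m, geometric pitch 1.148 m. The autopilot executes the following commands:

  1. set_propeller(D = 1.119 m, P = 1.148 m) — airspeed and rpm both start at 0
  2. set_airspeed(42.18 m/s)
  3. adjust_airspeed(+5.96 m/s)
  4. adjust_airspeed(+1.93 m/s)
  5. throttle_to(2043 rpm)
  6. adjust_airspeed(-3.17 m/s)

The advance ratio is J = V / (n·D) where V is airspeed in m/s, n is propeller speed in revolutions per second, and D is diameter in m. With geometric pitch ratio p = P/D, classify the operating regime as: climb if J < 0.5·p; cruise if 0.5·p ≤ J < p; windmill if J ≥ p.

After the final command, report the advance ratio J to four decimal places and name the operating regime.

J = 1.2309, regime = windmill

set_propeller: D = 1.119 m, P = 1.148 m (p = P/D = 1.025916); state ← (V=0, rpm=0)
set_airspeed(42.18): V ← 42.18 m/s
adjust_airspeed(+5.96): V ← 42.18 +5.96 = 48.14 m/s
adjust_airspeed(+1.93): V ← 48.14 +1.93 = 50.07 m/s
throttle_to(2043): rpm ← 2043
adjust_airspeed(-3.17): V ← 50.07 -3.17 = 46.9 m/s
final state: V = 46.9 m/s, rpm = 2043 → n = rpm/60 = 34.050000 rev/s
J = V / (n·D) = 46.9 / (34.050000 × 1.119) = 1.230908
regime bands: climb J<0.5130 | cruise [0.5130, 1.0259) | windmill J≥1.0259
J = 1.2309 → windmill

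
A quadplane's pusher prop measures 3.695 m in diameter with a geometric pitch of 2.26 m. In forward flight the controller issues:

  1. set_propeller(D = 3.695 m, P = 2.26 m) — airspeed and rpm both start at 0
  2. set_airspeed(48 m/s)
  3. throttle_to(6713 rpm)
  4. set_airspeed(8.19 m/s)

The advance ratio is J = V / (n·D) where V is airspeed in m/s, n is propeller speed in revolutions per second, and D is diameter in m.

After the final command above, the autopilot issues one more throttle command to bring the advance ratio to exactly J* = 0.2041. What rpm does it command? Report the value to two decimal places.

rpm = 651.59

set_propeller: D = 3.695 m, P = 2.26 m (p = P/D = 0.611637); state ← (V=0, rpm=0)
set_airspeed(48): V ← 48 m/s
throttle_to(6713): rpm ← 6713
set_airspeed(8.19): V ← 8.19 m/s
final state: V = 8.19 m/s, rpm = 6713 → n = rpm/60 = 111.883333 rev/s
target J* = 0.2041; solve J* = V/(n·D) for n: n = V/(J*·D) = 8.19/(0.2041 × 3.695) = 10.859916 rev/s
rpm = 60·n = 651.594942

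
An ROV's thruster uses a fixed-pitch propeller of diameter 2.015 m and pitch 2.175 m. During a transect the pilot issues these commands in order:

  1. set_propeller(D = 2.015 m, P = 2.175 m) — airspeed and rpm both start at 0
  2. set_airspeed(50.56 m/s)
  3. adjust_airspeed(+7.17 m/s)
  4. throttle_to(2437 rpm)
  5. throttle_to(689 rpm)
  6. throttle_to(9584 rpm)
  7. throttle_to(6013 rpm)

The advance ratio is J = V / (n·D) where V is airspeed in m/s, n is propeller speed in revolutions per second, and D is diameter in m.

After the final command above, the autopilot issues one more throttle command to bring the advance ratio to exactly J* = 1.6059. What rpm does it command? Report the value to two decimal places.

set_propeller: D = 2.015 m, P = 2.175 m (p = P/D = 1.079404); state ← (V=0, rpm=0)
set_airspeed(50.56): V ← 50.56 m/s
adjust_airspeed(+7.17): V ← 50.56 +7.17 = 57.73 m/s
throttle_to(2437): rpm ← 2437
throttle_to(689): rpm ← 689
throttle_to(9584): rpm ← 9584
throttle_to(6013): rpm ← 6013
final state: V = 57.73 m/s, rpm = 6013 → n = rpm/60 = 100.216667 rev/s
target J* = 1.6059; solve J* = V/(n·D) for n: n = V/(J*·D) = 57.73/(1.6059 × 2.015) = 17.840541 rev/s
rpm = 60·n = 1070.432433

rpm = 1070.43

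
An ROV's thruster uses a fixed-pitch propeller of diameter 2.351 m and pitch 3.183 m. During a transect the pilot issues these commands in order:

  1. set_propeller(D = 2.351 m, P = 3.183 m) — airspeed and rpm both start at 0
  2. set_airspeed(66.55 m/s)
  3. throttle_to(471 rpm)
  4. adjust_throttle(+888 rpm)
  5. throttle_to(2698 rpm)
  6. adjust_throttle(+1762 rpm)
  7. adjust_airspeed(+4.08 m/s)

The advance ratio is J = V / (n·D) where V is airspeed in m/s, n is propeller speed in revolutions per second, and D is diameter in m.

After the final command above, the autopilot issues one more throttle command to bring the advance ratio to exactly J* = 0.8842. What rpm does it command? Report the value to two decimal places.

rpm = 2038.62

set_propeller: D = 2.351 m, P = 3.183 m (p = P/D = 1.353892); state ← (V=0, rpm=0)
set_airspeed(66.55): V ← 66.55 m/s
throttle_to(471): rpm ← 471
adjust_throttle(+888): rpm ← 471 +888 = 1359
throttle_to(2698): rpm ← 2698
adjust_throttle(+1762): rpm ← 2698 +1762 = 4460
adjust_airspeed(+4.08): V ← 66.55 +4.08 = 70.63 m/s
final state: V = 70.63 m/s, rpm = 4460 → n = rpm/60 = 74.333333 rev/s
target J* = 0.8842; solve J* = V/(n·D) for n: n = V/(J*·D) = 70.63/(0.8842 × 2.351) = 33.977081 rev/s
rpm = 60·n = 2038.624865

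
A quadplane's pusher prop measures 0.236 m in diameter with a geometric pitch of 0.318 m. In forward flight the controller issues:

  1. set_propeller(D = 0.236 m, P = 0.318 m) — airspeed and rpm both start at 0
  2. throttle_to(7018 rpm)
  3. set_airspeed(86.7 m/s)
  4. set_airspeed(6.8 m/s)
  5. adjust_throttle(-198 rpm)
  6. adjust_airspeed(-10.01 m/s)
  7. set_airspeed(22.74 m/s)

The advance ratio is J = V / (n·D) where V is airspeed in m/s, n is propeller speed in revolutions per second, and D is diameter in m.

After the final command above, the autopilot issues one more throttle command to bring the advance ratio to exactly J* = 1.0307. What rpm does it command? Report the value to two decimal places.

rpm = 5609.15

set_propeller: D = 0.236 m, P = 0.318 m (p = P/D = 1.347458); state ← (V=0, rpm=0)
throttle_to(7018): rpm ← 7018
set_airspeed(86.7): V ← 86.7 m/s
set_airspeed(6.8): V ← 6.8 m/s
adjust_throttle(-198): rpm ← 7018 -198 = 6820
adjust_airspeed(-10.01): V ← 6.8 -10.01 = -3.21 m/s
set_airspeed(22.74): V ← 22.74 m/s
final state: V = 22.74 m/s, rpm = 6820 → n = rpm/60 = 113.666667 rev/s
target J* = 1.0307; solve J* = V/(n·D) for n: n = V/(J*·D) = 22.74/(1.0307 × 0.236) = 93.485915 rev/s
rpm = 60·n = 5609.154877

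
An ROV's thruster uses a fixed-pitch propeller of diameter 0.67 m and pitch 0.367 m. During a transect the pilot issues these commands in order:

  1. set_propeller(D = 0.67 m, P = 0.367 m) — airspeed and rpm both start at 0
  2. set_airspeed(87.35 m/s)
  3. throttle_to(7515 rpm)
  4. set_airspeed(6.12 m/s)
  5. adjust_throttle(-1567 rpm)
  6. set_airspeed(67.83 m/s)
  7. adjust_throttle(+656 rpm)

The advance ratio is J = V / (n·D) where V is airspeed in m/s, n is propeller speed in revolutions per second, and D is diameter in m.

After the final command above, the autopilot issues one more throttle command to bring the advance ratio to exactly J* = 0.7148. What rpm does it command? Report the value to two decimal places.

rpm = 8497.94

set_propeller: D = 0.67 m, P = 0.367 m (p = P/D = 0.547761); state ← (V=0, rpm=0)
set_airspeed(87.35): V ← 87.35 m/s
throttle_to(7515): rpm ← 7515
set_airspeed(6.12): V ← 6.12 m/s
adjust_throttle(-1567): rpm ← 7515 -1567 = 5948
set_airspeed(67.83): V ← 67.83 m/s
adjust_throttle(+656): rpm ← 5948 +656 = 6604
final state: V = 67.83 m/s, rpm = 6604 → n = rpm/60 = 110.066667 rev/s
target J* = 0.7148; solve J* = V/(n·D) for n: n = V/(J*·D) = 67.83/(0.7148 × 0.67) = 141.632353 rev/s
rpm = 60·n = 8497.941184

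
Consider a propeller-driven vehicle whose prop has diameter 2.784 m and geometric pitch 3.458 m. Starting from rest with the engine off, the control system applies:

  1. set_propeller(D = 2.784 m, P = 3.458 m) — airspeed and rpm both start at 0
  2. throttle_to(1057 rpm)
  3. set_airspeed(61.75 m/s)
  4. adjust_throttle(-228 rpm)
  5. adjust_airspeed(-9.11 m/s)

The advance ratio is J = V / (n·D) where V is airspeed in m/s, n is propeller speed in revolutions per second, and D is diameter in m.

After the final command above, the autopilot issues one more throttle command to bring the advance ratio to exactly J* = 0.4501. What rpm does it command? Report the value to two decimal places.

rpm = 2520.51

set_propeller: D = 2.784 m, P = 3.458 m (p = P/D = 1.242098); state ← (V=0, rpm=0)
throttle_to(1057): rpm ← 1057
set_airspeed(61.75): V ← 61.75 m/s
adjust_throttle(-228): rpm ← 1057 -228 = 829
adjust_airspeed(-9.11): V ← 61.75 -9.11 = 52.64 m/s
final state: V = 52.64 m/s, rpm = 829 → n = rpm/60 = 13.816667 rev/s
target J* = 0.4501; solve J* = V/(n·D) for n: n = V/(J*·D) = 52.64/(0.4501 × 2.784) = 42.008545 rev/s
rpm = 60·n = 2520.512683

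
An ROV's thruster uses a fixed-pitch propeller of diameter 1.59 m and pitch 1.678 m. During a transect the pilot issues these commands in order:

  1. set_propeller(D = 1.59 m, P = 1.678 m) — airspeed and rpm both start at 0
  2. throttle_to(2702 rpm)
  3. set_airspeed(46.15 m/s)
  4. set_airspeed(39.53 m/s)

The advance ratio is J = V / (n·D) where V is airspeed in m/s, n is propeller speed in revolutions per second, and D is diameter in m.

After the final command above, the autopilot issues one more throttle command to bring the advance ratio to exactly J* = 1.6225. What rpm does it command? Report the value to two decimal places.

set_propeller: D = 1.59 m, P = 1.678 m (p = P/D = 1.055346); state ← (V=0, rpm=0)
throttle_to(2702): rpm ← 2702
set_airspeed(46.15): V ← 46.15 m/s
set_airspeed(39.53): V ← 39.53 m/s
final state: V = 39.53 m/s, rpm = 2702 → n = rpm/60 = 45.033333 rev/s
target J* = 1.6225; solve J* = V/(n·D) for n: n = V/(J*·D) = 39.53/(1.6225 × 1.59) = 15.323042 rev/s
rpm = 60·n = 919.382504

rpm = 919.38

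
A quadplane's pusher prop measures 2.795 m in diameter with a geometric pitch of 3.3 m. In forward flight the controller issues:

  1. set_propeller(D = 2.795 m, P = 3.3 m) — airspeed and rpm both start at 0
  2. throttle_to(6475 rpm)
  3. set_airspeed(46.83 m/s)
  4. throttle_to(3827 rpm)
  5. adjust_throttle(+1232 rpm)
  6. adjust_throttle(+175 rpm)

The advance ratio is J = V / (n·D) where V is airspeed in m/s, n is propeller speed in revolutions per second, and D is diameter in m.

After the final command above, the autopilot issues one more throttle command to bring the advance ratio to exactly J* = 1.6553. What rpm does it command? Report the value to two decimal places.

set_propeller: D = 2.795 m, P = 3.3 m (p = P/D = 1.180680); state ← (V=0, rpm=0)
throttle_to(6475): rpm ← 6475
set_airspeed(46.83): V ← 46.83 m/s
throttle_to(3827): rpm ← 3827
adjust_throttle(+1232): rpm ← 3827 +1232 = 5059
adjust_throttle(+175): rpm ← 5059 +175 = 5234
final state: V = 46.83 m/s, rpm = 5234 → n = rpm/60 = 87.233333 rev/s
target J* = 1.6553; solve J* = V/(n·D) for n: n = V/(J*·D) = 46.83/(1.6553 × 2.795) = 10.121984 rev/s
rpm = 60·n = 607.319018

rpm = 607.32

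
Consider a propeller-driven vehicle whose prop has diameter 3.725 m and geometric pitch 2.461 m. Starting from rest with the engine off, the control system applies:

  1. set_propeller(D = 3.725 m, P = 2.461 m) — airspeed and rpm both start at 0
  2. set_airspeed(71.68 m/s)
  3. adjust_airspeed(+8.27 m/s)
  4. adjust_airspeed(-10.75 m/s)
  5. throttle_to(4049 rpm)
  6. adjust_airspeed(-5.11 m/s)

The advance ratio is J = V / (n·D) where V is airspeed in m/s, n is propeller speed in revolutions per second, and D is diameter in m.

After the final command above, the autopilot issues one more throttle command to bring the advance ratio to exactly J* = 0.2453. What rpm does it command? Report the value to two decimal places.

set_propeller: D = 3.725 m, P = 2.461 m (p = P/D = 0.660671); state ← (V=0, rpm=0)
set_airspeed(71.68): V ← 71.68 m/s
adjust_airspeed(+8.27): V ← 71.68 +8.27 = 79.95 m/s
adjust_airspeed(-10.75): V ← 79.95 -10.75 = 69.2 m/s
throttle_to(4049): rpm ← 4049
adjust_airspeed(-5.11): V ← 69.2 -5.11 = 64.09 m/s
final state: V = 64.09 m/s, rpm = 4049 → n = rpm/60 = 67.483333 rev/s
target J* = 0.2453; solve J* = V/(n·D) for n: n = V/(J*·D) = 64.09/(0.2453 × 3.725) = 70.140111 rev/s
rpm = 60·n = 4208.406635

rpm = 4208.41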